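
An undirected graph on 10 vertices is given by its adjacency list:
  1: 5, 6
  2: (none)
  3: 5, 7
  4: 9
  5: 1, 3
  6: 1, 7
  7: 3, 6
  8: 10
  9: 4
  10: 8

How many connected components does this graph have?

4

2 is isolated — a component by itself.
Starting from 8 we can reach 8, 10. That is one component of size 2.
Starting from 4 we can reach 4, 9. That is one component of size 2.
Starting from 1 we can reach 1, 3, 5, 6, 7. That is one component of size 5.
Total: 4 components.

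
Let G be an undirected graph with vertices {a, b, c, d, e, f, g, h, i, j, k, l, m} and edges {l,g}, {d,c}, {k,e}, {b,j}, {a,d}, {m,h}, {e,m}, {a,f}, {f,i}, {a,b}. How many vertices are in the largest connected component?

Starting from g we can reach g, l. That is one component of size 2.
Starting from e we can reach e, h, k, m. That is one component of size 4.
Starting from a we can reach a, b, c, d, f, i, j. That is one component of size 7.
The largest has 7 vertices.

7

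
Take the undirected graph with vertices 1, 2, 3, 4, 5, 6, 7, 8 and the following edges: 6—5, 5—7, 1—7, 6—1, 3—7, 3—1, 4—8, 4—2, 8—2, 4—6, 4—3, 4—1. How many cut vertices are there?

1

Removing 4 increases the component count from 1 to 2, so 4 is a cut vertex.
By contrast removing 7 leaves 1 component; it is not a cut vertex. No other vertex is a cut vertex either.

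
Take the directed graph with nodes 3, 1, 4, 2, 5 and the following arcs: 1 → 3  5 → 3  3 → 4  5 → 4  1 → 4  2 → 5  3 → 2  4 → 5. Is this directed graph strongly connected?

No

There is no directed path from 3 to 1, so the graph is not strongly connected.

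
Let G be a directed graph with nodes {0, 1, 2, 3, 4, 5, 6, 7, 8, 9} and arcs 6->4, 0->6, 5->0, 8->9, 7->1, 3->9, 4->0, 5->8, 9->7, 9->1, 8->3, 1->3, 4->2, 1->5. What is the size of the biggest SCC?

{1, 3, 5, 7, 8, 9} are all mutually reachable — one SCC of size 6.
{0, 4, 6} are all mutually reachable — one SCC of size 3.
{2} is an SCC by itself.
The largest has 6 vertices.

6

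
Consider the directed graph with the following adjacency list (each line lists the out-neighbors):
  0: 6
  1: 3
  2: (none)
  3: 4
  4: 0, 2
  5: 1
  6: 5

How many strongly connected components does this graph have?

2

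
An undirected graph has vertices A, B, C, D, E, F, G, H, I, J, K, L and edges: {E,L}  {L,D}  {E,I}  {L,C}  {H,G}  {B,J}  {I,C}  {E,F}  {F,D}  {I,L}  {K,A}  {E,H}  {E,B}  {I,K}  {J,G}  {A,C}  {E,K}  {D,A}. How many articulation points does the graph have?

1

Removing E increases the component count from 1 to 2, so E is a cut vertex.
By contrast removing F leaves 1 component; it is not a cut vertex. No other vertex is a cut vertex either.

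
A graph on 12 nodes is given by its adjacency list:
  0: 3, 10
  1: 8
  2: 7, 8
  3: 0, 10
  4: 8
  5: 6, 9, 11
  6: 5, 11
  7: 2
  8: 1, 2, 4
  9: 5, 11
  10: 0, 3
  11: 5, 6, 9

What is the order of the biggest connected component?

5

Starting from 0 we can reach 0, 3, 10. That is one component of size 3.
Starting from 5 we can reach 5, 6, 9, 11. That is one component of size 4.
Starting from 1 we can reach 1, 2, 4, 7, 8. That is one component of size 5.
The largest has 5 vertices.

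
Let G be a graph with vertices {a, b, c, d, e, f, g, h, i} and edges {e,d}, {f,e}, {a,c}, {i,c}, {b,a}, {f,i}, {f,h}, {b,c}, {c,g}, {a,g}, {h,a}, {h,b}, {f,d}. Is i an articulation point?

No

Deleting i leaves 1 component (was 1) (its neighbors c, f remain connected to each other), so i is not a cut vertex.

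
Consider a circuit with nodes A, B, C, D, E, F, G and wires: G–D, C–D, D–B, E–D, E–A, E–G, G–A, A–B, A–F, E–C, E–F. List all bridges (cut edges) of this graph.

none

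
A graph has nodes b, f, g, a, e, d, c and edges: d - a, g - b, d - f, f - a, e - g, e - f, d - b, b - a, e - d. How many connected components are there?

c is isolated — a component by itself.
Starting from a we can reach a, b, d, e, f, g. That is one component of size 6.
Total: 2 components.

2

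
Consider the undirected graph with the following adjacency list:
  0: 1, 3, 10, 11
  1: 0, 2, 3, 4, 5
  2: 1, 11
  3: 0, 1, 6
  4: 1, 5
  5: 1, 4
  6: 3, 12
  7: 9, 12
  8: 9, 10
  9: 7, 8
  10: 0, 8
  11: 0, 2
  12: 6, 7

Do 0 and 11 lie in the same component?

From 0 we can reach 0, 1, 2, 3, 4, 5, 6, 7, 8, 9, 10, 11, 12, which includes 11.

Yes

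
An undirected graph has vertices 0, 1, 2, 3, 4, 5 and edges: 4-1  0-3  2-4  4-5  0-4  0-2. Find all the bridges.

0-3, 1-4, 4-5

The edges on the cycle 0-2-4-0 are not bridges since each lies on that cycle.
But removing 4-5 disconnects 4 from 5; removing 1-4 disconnects 1 from 4; removing 0-3 disconnects 0 from 3 — these are bridges.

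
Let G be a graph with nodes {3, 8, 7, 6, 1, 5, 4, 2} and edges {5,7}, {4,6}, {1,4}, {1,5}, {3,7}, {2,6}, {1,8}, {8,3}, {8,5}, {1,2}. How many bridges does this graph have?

The edges on the cycle 1-8-3-7-5-1 are not bridges since each lies on that cycle.
Every edge lies on some cycle, so there are no bridges.

0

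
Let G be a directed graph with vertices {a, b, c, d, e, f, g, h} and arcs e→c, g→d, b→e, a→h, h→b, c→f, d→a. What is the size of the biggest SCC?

{g} is an SCC by itself.
{f} is an SCC by itself.
{a} is an SCC by itself.
{e} is an SCC by itself.
{b} is an SCC by itself.
(and 3 more singleton SCCs)
The largest has 1 vertex.

1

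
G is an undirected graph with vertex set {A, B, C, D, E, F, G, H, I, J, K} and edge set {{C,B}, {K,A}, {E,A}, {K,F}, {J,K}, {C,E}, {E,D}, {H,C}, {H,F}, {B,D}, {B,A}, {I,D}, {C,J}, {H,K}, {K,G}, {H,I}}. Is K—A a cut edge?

After removing K—A, the path K-H-C-B-A still connects them, so the edge is not a bridge.

No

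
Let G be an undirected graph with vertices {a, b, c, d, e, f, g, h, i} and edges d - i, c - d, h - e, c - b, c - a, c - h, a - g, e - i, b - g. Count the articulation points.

Removing c increases the component count from 2 to 3, so c is a cut vertex.
By contrast removing b leaves 2 components; it is not a cut vertex. No other vertex is a cut vertex either.

1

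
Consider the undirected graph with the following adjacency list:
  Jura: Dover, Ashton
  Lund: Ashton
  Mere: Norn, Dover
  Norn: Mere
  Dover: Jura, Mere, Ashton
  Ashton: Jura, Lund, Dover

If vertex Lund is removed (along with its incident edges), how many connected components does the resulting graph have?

1

With Lund gone, the remaining components are: {Jura, Mere, Norn, Dover, Ashton}.
That is 1 component.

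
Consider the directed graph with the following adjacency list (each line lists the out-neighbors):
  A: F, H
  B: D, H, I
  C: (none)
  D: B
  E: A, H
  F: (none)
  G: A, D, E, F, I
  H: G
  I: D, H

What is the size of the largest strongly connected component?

{A, B, D, E, G, H, I} are all mutually reachable — one SCC of size 7.
{C} is an SCC by itself.
{F} is an SCC by itself.
The largest has 7 vertices.

7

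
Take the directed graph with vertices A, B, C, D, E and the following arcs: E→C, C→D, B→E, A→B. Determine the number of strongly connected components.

{D} is an SCC by itself.
{B} is an SCC by itself.
{C} is an SCC by itself.
{E} is an SCC by itself.
{A} is an SCC by itself.
That gives 5 strongly connected components.

5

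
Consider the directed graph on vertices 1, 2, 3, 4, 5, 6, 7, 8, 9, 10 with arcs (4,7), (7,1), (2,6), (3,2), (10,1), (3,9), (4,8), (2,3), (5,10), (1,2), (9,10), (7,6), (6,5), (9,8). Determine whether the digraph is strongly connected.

There is no directed path from 6 to 4, so the graph is not strongly connected.

No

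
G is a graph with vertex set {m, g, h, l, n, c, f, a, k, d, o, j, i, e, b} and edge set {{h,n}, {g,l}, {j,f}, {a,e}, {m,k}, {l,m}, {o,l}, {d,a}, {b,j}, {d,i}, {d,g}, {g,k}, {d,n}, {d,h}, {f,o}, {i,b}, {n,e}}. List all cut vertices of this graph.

Removing d increases the component count from 2 to 3, so d is a cut vertex.
By contrast removing o leaves 2 components; it is not a cut vertex. No other vertex is a cut vertex either.

d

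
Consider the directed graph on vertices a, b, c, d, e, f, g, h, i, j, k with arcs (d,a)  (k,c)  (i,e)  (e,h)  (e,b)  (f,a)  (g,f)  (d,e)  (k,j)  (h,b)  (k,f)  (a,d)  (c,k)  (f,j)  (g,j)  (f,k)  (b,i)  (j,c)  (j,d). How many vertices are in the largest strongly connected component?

{b, e, h, i} are all mutually reachable — one SCC of size 4.
{c, f, j, k} are all mutually reachable — one SCC of size 4.
{a, d} are all mutually reachable — one SCC of size 2.
{g} is an SCC by itself.
The largest has 4 vertices.

4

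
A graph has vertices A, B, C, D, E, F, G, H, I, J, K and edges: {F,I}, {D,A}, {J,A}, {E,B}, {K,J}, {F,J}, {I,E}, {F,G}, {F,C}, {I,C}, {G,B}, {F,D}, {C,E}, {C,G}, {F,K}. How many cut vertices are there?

1

Removing F increases the component count from 2 to 3, so F is a cut vertex.
By contrast removing I leaves 2 components; it is not a cut vertex. No other vertex is a cut vertex either.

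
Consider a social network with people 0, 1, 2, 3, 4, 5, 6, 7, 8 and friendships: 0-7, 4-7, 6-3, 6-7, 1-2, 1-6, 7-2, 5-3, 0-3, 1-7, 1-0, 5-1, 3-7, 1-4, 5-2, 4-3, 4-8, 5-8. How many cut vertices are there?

Removing 5, for instance, still leaves 1 component. No single vertex removal increases the component count — the graph has no articulation points.

0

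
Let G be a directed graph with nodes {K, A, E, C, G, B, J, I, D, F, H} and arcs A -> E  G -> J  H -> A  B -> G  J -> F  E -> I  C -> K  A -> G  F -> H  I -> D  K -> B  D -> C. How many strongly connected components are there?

1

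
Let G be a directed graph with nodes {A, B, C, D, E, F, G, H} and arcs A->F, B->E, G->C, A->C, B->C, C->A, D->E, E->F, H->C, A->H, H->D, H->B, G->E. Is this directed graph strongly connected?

No

There is no directed path from B to G, so the graph is not strongly connected.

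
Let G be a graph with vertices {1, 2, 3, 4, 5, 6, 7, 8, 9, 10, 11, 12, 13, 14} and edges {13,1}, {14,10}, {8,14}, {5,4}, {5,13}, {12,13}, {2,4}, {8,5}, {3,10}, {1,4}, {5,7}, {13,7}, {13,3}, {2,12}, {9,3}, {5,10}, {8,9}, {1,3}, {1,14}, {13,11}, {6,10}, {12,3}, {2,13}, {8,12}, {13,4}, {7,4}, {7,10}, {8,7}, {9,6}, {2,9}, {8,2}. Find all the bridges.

The edges on the cycle 8-2-12-13-1-14-8 are not bridges since each lies on that cycle.
But removing 13 - 11 disconnects 13 from 11 — this is a bridge.

11-13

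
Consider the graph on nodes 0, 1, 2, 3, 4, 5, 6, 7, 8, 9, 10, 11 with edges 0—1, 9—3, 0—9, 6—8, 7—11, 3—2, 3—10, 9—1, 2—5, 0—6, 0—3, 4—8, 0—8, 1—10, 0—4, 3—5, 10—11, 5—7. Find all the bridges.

none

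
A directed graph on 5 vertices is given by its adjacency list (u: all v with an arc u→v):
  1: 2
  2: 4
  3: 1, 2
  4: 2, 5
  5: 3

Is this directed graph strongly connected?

From 1 we can reach every vertex (1, 2, 3, 4, 5), and every vertex can reach 1 (1, 2, 3, 4, 5). So the whole graph is one strongly connected component.

Yes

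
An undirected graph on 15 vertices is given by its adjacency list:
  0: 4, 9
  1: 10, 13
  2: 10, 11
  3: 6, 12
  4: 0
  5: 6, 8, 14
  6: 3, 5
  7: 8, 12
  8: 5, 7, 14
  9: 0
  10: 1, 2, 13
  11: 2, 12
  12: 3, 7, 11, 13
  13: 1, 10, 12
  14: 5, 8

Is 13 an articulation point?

Deleting 13 leaves 2 components (was 2), so 13 is not a cut vertex.

No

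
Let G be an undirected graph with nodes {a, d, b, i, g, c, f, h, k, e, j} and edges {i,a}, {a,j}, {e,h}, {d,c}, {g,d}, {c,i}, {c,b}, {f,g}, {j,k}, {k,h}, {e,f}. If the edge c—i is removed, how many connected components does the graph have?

1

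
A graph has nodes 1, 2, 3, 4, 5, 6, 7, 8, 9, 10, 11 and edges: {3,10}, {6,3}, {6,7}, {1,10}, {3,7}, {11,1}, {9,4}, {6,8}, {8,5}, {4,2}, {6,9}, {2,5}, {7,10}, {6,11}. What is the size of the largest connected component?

11

Starting from 1 we can reach 1, 2, 3, 4, 5, 6, 7, 8, 9, 10, 11. That is one component of size 11.
The largest has 11 vertices.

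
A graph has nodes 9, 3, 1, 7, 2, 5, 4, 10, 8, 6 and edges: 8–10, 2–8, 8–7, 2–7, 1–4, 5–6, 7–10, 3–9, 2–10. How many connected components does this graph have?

4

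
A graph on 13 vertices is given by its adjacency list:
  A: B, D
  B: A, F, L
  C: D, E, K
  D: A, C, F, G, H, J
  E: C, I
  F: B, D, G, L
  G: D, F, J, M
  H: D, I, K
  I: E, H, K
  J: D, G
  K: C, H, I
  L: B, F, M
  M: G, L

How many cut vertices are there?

Removing D increases the component count from 1 to 2, so D is a cut vertex.
By contrast removing E leaves 1 component; it is not a cut vertex. No other vertex is a cut vertex either.

1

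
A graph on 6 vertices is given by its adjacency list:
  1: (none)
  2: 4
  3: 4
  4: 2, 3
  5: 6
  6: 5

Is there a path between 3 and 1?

The component containing 3 is {2, 3, 4}, and 1 is not in it.

No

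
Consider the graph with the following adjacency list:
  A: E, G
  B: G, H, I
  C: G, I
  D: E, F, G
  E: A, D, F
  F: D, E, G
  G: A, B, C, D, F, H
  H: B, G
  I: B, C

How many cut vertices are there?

1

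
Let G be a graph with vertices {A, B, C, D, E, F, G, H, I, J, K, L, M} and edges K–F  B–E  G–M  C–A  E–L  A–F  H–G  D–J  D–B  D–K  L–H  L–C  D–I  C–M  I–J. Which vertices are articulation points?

D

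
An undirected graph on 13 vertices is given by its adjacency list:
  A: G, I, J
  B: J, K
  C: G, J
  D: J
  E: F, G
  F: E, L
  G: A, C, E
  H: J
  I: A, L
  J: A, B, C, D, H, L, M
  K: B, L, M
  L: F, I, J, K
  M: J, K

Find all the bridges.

The edges on the cycle J-B-K-M-J are not bridges since each lies on that cycle.
But removing J-H disconnects J from H; removing J-D disconnects J from D — these are bridges.

D-J, H-J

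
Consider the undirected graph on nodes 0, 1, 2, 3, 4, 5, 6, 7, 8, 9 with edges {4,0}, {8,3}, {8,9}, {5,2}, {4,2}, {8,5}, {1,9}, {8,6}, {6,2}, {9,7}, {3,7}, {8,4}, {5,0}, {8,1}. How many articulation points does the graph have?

1

Removing 8 increases the component count from 1 to 2, so 8 is a cut vertex.
By contrast removing 4 leaves 1 component; it is not a cut vertex. No other vertex is a cut vertex either.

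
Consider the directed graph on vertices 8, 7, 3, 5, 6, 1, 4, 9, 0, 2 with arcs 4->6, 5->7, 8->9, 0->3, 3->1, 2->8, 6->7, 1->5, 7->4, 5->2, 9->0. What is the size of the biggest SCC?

7

{0, 1, 2, 3, 5, 8, 9} are all mutually reachable — one SCC of size 7.
{4, 6, 7} are all mutually reachable — one SCC of size 3.
The largest has 7 vertices.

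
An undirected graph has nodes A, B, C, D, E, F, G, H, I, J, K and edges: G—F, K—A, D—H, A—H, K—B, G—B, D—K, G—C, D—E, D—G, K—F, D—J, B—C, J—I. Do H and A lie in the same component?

From H we can reach A, B, C, D, E, F, G, H, I, J, K, which includes A.

Yes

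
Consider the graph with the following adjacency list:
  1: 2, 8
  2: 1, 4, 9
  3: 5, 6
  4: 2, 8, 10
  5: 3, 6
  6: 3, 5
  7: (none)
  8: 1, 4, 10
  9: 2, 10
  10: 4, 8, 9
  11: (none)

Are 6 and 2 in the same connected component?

The component containing 6 is {3, 5, 6}, and 2 is not in it.

No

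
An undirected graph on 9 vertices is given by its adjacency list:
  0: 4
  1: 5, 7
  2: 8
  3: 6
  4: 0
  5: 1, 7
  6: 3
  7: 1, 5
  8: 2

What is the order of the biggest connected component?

3

Starting from 0 we can reach 0, 4. That is one component of size 2.
Starting from 2 we can reach 2, 8. That is one component of size 2.
Starting from 3 we can reach 3, 6. That is one component of size 2.
Starting from 1 we can reach 1, 5, 7. That is one component of size 3.
The largest has 3 vertices.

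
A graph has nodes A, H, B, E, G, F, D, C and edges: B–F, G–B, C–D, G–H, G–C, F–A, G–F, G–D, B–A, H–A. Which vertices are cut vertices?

Removing G increases the component count from 2 to 3, so G is a cut vertex.
By contrast removing B leaves 2 components; it is not a cut vertex. No other vertex is a cut vertex either.

G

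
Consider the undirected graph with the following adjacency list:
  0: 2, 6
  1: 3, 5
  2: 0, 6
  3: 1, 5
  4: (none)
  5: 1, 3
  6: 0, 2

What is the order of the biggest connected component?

3

4 is isolated — a component by itself.
Starting from 0 we can reach 0, 2, 6. That is one component of size 3.
Starting from 1 we can reach 1, 3, 5. That is one component of size 3.
The largest has 3 vertices.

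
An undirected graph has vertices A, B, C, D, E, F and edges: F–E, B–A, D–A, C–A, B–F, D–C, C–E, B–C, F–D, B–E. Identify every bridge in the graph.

The edges on the cycle B-F-D-C-A-B are not bridges since each lies on that cycle.
Every edge lies on some cycle, so there are no bridges.

none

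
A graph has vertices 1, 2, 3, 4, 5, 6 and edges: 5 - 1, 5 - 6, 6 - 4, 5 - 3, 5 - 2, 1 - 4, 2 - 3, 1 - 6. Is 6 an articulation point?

No

Deleting 6 leaves 1 component (was 1) (its neighbors 1, 4, 5 remain connected to each other), so 6 is not a cut vertex.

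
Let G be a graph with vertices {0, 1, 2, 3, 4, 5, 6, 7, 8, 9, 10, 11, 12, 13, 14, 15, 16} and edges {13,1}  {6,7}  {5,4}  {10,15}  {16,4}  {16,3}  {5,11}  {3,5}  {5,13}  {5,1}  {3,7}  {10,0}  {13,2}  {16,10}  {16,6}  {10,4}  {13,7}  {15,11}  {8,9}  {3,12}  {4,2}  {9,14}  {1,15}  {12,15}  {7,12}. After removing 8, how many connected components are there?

2

With 8 gone, the remaining components are: {9, 14}; {0, 1, 2, 3, 4, 5, 6, 7, 10, 11, 12, 13, 15, 16}.
That is 2 components.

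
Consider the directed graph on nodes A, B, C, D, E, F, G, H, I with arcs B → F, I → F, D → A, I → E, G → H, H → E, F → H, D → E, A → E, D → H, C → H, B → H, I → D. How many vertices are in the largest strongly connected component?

{E} is an SCC by itself.
{B} is an SCC by itself.
{F} is an SCC by itself.
{A} is an SCC by itself.
{C} is an SCC by itself.
(and 4 more singleton SCCs)
The largest has 1 vertex.

1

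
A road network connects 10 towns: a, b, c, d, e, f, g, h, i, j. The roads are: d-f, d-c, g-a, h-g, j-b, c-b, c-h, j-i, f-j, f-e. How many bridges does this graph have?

5

The edges on the cycle d-f-j-b-c-d are not bridges since each lies on that cycle.
But removing i-j disconnects i from j; removing h-c disconnects h from c; removing e-f disconnects e from f; removing a-g disconnects a from g — these are bridges.
In total 5 edges are bridges.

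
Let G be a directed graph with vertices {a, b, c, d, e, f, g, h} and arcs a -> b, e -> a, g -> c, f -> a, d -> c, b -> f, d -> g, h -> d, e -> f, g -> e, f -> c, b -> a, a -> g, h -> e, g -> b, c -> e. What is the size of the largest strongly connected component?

{a, b, c, e, f, g} are all mutually reachable — one SCC of size 6.
{d} is an SCC by itself.
{h} is an SCC by itself.
The largest has 6 vertices.

6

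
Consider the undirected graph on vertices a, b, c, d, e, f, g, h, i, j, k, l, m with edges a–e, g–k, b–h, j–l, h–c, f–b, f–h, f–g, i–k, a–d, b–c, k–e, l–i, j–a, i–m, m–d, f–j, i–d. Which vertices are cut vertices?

f

Removing f increases the component count from 1 to 2, so f is a cut vertex.
By contrast removing b leaves 1 component; it is not a cut vertex. No other vertex is a cut vertex either.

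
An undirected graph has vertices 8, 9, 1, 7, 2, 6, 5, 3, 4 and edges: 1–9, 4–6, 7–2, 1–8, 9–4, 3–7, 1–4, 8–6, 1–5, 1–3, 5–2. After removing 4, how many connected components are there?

With 4 gone, the remaining components are: {1, 2, 3, 5, 6, 7, 8, 9}.
That is 1 component.

1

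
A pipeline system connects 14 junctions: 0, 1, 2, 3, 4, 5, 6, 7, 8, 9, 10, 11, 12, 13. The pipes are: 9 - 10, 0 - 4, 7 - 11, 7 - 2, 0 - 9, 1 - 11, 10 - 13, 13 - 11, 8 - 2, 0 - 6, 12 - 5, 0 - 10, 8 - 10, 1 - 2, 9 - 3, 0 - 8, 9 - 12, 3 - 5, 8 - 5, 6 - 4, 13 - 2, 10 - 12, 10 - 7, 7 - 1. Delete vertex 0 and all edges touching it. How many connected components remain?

With 0 gone, the remaining components are: {4, 6}; {1, 2, 3, 5, 7, 8, 9, 10, 11, 12, 13}.
That is 2 components.

2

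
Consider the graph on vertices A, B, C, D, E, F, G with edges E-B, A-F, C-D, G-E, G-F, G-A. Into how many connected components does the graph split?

2

Starting from C we can reach C, D. That is one component of size 2.
Starting from A we can reach A, B, E, F, G. That is one component of size 5.
Total: 2 components.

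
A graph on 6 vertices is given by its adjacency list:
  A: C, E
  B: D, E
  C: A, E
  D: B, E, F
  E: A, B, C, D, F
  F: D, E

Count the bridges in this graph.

The edges on the cycle E-A-C-E are not bridges since each lies on that cycle.
Every edge lies on some cycle, so there are no bridges.

0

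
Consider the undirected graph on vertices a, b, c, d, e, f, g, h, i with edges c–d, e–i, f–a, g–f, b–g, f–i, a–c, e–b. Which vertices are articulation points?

Removing a increases the component count from 2 to 3, so a is a cut vertex.
Removing c increases the component count from 2 to 3, so c is a cut vertex.
Removing f increases the component count from 2 to 3, so f is a cut vertex.
By contrast removing b leaves 2 components; it is not a cut vertex. No other vertex is a cut vertex either.

a, c, f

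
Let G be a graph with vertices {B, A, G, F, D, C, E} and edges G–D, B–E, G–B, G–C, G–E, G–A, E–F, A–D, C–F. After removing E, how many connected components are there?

With E gone, the remaining components are: {A, B, C, D, F, G}.
That is 1 component.

1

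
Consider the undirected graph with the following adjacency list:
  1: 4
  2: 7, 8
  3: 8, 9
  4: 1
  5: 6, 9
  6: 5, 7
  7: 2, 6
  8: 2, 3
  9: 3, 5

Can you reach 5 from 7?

Yes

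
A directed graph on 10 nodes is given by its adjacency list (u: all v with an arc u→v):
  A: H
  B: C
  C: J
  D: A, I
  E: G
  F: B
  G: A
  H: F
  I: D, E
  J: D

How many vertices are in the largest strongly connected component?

10

{A, B, C, D, E, F, G, H, I, J} are all mutually reachable — one SCC of size 10.
The largest has 10 vertices.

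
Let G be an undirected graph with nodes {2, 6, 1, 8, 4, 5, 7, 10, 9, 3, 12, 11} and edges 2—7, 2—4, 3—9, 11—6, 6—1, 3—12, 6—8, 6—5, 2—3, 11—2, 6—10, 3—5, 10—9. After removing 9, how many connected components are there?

1

With 9 gone, the remaining components are: {1, 2, 3, 4, 5, 6, 7, 8, 10, 11, 12}.
That is 1 component.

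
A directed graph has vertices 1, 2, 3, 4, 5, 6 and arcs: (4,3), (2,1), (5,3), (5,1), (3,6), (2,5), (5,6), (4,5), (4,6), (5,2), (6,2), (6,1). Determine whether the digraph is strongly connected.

No

There is no directed path from 1 to 6, so the graph is not strongly connected.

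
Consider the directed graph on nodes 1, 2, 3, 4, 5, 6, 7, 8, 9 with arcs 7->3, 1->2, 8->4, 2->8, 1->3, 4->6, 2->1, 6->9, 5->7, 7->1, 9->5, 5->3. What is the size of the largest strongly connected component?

8

{1, 2, 4, 5, 6, 7, 8, 9} are all mutually reachable — one SCC of size 8.
{3} is an SCC by itself.
The largest has 8 vertices.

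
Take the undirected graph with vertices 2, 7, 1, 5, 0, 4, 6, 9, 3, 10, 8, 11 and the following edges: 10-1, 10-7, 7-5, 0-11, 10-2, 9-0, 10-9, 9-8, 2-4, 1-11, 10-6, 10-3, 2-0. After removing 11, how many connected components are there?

1

With 11 gone, the remaining components are: {0, 1, 2, 3, 4, 5, 6, 7, 8, 9, 10}.
That is 1 component.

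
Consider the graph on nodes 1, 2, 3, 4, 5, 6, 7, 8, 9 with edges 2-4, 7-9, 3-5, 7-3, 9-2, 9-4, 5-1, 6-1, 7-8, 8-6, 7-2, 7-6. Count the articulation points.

1

Removing 7 increases the component count from 1 to 2, so 7 is a cut vertex.
By contrast removing 1 leaves 1 component; it is not a cut vertex. No other vertex is a cut vertex either.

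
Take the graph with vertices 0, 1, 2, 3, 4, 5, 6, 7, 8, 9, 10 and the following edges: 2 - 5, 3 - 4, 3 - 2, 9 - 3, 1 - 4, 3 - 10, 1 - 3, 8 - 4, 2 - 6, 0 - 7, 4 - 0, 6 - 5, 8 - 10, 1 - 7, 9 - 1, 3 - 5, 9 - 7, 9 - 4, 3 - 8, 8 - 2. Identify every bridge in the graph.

The edges on the cycle 3-8-10-3 are not bridges since each lies on that cycle.
Every edge lies on some cycle, so there are no bridges.

none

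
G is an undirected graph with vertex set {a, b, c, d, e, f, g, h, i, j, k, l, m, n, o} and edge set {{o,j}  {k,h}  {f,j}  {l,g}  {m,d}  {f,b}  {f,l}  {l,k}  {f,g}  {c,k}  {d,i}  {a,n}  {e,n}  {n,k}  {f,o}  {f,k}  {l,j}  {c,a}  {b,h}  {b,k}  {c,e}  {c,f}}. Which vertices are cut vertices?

Removing d increases the component count from 2 to 3, so d is a cut vertex.
By contrast removing b leaves 2 components; it is not a cut vertex. No other vertex is a cut vertex either.

d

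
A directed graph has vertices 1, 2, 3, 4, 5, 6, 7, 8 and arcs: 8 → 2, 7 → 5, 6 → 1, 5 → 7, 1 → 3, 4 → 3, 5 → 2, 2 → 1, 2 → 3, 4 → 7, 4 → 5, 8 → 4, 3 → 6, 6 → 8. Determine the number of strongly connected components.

1

{1, 2, 3, 4, 5, 6, 7, 8} are all mutually reachable — one SCC of size 8.
That gives 1 strongly connected component.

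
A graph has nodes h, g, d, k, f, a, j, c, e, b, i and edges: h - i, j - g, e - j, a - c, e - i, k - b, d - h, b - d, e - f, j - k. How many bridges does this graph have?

The edges on the cycle e-j-k-b-d-h-i-e are not bridges since each lies on that cycle.
But removing j - g disconnects j from g; removing a - c disconnects a from c; removing e - f disconnects e from f — these are bridges.
That makes 3 bridges.

3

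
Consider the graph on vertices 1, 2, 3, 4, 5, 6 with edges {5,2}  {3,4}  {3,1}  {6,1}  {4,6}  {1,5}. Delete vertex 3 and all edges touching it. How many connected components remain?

1

With 3 gone, the remaining components are: {1, 2, 4, 5, 6}.
That is 1 component.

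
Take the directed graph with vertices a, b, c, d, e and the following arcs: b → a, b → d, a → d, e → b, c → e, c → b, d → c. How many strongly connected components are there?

1

{a, b, c, d, e} are all mutually reachable — one SCC of size 5.
That gives 1 strongly connected component.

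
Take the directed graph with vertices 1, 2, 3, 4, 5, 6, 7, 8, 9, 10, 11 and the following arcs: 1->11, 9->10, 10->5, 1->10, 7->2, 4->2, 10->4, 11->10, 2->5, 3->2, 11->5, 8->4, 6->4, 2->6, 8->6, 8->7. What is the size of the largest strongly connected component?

{2, 4, 6} are all mutually reachable — one SCC of size 3.
{9} is an SCC by itself.
{5} is an SCC by itself.
{10} is an SCC by itself.
{7} is an SCC by itself.
(and 4 more singleton SCCs)
The largest has 3 vertices.

3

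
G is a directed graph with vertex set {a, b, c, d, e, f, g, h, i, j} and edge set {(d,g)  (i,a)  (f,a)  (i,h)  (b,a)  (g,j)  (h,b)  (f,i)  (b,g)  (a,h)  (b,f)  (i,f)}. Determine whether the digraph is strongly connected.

There is no directed path from g to a, so the graph is not strongly connected.

No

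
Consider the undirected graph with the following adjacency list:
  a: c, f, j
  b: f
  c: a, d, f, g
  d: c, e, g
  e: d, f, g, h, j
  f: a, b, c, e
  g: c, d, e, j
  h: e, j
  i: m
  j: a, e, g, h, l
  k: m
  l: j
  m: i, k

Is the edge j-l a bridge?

Removing j-l leaves no path between j and l: the component count goes from 2 to 3. So it is a bridge.

Yes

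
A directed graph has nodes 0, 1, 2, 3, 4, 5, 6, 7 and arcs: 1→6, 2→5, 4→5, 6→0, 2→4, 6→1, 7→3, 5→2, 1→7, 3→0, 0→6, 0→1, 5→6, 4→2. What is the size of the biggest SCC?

{0, 1, 3, 6, 7} are all mutually reachable — one SCC of size 5.
{2, 4, 5} are all mutually reachable — one SCC of size 3.
The largest has 5 vertices.

5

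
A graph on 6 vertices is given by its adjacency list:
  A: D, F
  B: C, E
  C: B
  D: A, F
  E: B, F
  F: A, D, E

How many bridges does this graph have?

The edges on the cycle F-A-D-F are not bridges since each lies on that cycle.
But removing B-E disconnects B from E; removing F-E disconnects F from E; removing C-B disconnects C from B — these are bridges.
That makes 3 bridges.

3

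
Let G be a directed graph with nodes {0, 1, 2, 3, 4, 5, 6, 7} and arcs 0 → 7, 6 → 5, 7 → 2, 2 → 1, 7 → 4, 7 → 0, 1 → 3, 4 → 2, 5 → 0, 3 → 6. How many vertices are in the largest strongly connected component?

{0, 1, 2, 3, 4, 5, 6, 7} are all mutually reachable — one SCC of size 8.
The largest has 8 vertices.

8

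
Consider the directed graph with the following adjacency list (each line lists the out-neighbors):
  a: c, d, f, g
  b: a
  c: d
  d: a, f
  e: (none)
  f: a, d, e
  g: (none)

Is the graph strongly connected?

There is no directed path from c to b, so the graph is not strongly connected.

No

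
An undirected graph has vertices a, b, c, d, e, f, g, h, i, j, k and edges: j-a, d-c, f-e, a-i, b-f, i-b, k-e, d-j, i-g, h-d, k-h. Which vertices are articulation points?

Removing d increases the component count from 1 to 2, so d is a cut vertex.
Removing i increases the component count from 1 to 2, so i is a cut vertex.
By contrast removing j leaves 1 component; it is not a cut vertex. No other vertex is a cut vertex either.

d, i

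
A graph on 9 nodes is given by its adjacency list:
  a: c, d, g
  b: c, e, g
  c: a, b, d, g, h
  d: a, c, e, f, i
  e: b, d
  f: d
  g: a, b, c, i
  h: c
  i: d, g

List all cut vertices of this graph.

c, d

Removing c increases the component count from 1 to 2, so c is a cut vertex.
Removing d increases the component count from 1 to 2, so d is a cut vertex.
By contrast removing a leaves 1 component; it is not a cut vertex. No other vertex is a cut vertex either.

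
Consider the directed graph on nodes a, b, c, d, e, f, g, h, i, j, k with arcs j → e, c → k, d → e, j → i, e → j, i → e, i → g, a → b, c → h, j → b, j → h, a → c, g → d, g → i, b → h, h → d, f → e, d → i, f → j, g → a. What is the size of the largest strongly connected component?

{a, b, c, d, e, g, h, i, j} are all mutually reachable — one SCC of size 9.
{k} is an SCC by itself.
{f} is an SCC by itself.
The largest has 9 vertices.

9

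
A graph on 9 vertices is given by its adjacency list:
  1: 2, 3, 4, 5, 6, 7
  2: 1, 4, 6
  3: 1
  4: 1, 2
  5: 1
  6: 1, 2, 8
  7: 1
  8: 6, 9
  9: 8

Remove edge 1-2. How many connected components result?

1 and 2 are still connected via 1-6-2, so the component count stays at 1.

1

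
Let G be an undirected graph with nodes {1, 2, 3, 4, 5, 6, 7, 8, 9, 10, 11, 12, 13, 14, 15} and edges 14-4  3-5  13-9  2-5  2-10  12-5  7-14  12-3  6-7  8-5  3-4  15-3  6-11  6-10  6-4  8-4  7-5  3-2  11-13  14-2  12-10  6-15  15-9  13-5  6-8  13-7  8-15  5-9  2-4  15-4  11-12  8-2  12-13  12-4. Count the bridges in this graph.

0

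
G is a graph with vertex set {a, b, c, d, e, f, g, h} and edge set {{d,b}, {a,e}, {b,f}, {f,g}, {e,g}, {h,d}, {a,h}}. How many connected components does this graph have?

2

c is isolated — a component by itself.
Starting from a we can reach a, b, d, e, f, g, h. That is one component of size 7.
Total: 2 components.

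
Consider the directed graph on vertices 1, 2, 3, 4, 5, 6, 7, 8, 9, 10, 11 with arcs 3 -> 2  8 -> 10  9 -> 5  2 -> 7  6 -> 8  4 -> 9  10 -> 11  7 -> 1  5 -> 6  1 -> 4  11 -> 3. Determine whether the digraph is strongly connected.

From 9 we can reach every vertex (1, 2, 3, 4, 5, 6, 7, 8, 9, 10, 11), and every vertex can reach 9 (1, 2, 3, 4, 5, 6, 7, 8, 9, 10, 11). So the whole graph is one strongly connected component.

Yes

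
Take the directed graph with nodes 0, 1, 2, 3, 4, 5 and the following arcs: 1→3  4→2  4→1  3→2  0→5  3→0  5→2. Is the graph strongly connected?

No

There is no directed path from 3 to 4, so the graph is not strongly connected.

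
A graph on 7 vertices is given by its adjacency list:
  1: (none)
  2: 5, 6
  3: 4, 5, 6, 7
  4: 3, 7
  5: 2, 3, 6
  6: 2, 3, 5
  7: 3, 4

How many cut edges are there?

The edges on the cycle 3-7-4-3 are not bridges since each lies on that cycle.
Every edge lies on some cycle, so there are no bridges.

0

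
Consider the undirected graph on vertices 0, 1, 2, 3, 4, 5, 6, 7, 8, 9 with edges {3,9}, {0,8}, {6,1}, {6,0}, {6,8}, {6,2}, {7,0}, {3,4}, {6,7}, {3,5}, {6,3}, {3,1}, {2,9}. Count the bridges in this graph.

2

The edges on the cycle 6-3-1-6 are not bridges since each lies on that cycle.
But removing 4 - 3 disconnects 4 from 3; removing 3 - 5 disconnects 3 from 5 — these are bridges.
That makes 2 bridges.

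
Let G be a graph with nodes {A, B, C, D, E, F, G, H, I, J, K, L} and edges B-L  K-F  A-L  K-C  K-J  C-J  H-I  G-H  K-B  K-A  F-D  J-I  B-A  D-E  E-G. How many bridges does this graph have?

0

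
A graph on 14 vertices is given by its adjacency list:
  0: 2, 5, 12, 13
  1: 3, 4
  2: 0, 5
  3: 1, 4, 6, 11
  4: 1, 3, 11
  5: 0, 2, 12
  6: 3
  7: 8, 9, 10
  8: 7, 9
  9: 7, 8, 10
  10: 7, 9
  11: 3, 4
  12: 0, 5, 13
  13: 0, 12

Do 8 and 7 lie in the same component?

From 8 we can reach 7, 8, 9, 10, which includes 7.

Yes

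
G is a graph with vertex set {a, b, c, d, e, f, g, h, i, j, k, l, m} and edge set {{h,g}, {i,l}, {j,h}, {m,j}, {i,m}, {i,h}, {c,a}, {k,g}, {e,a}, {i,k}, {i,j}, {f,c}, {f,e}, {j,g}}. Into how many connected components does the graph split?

b is isolated — a component by itself.
d is isolated — a component by itself.
Starting from a we can reach a, c, e, f. That is one component of size 4.
Starting from g we can reach g, h, i, j, k, l, m. That is one component of size 7.
Total: 4 components.

4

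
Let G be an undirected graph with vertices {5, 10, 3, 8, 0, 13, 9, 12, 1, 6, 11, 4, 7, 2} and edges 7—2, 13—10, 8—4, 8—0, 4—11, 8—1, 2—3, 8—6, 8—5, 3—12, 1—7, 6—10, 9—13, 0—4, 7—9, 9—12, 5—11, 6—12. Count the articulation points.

Removing 8 increases the component count from 1 to 2, so 8 is a cut vertex.
By contrast removing 9 leaves 1 component; it is not a cut vertex. No other vertex is a cut vertex either.

1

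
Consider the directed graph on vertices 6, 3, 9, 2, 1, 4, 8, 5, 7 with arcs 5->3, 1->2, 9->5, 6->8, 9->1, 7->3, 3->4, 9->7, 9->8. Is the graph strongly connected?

No

There is no directed path from 7 to 5, so the graph is not strongly connected.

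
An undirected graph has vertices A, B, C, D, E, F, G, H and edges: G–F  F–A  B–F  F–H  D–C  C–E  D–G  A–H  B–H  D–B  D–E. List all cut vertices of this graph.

Removing D increases the component count from 1 to 2, so D is a cut vertex.
By contrast removing A leaves 1 component; it is not a cut vertex. No other vertex is a cut vertex either.

D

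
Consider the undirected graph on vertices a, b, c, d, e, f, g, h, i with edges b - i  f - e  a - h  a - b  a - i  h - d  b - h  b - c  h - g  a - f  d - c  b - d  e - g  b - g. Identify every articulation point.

Removing b, for instance, still leaves 1 component. No single vertex removal increases the component count — the graph has no articulation points.

none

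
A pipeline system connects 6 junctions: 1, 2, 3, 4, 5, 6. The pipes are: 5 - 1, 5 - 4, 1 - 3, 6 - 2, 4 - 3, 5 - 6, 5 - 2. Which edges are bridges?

none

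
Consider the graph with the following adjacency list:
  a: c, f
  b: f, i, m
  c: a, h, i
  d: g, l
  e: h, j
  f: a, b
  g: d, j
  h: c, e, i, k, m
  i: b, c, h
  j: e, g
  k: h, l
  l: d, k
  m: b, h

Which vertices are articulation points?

Removing h increases the component count from 1 to 2, so h is a cut vertex.
By contrast removing i leaves 1 component; it is not a cut vertex. No other vertex is a cut vertex either.

h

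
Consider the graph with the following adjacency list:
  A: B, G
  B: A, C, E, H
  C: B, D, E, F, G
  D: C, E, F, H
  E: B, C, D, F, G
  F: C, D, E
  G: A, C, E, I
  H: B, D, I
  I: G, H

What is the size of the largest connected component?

9

Starting from A we can reach A, B, C, D, E, F, G, H, I. That is one component of size 9.
The largest has 9 vertices.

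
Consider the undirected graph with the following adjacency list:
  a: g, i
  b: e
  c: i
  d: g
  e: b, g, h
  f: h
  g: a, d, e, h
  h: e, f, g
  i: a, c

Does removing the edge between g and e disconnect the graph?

No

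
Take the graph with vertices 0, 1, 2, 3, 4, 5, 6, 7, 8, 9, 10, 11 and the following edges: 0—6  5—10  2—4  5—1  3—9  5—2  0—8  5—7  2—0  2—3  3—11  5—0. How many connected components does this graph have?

1

Starting from 0 we can reach 0, 1, 2, 3, 4, 5, 6, 7, 8, 9, 10, 11. That is one component of size 12.
Total: 1 component.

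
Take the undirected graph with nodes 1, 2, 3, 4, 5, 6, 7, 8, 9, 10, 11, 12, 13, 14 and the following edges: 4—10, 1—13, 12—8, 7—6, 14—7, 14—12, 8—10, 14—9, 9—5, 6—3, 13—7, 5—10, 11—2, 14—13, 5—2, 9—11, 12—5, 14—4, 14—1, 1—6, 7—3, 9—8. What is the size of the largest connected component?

14

Starting from 1 we can reach 1, 2, 3, 4, 5, 6, 7, 8, 9, 10, 11, 12, 13, 14. That is one component of size 14.
The largest has 14 vertices.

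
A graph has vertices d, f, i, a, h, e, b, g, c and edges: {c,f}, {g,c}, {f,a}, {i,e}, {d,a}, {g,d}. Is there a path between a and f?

From a we can reach a, c, d, f, g, which includes f.

Yes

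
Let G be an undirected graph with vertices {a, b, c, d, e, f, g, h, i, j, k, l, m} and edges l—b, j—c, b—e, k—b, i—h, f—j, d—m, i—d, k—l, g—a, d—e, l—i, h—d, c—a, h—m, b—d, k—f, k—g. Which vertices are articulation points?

Removing k increases the component count from 1 to 2, so k is a cut vertex.
By contrast removing e leaves 1 component; it is not a cut vertex. No other vertex is a cut vertex either.

k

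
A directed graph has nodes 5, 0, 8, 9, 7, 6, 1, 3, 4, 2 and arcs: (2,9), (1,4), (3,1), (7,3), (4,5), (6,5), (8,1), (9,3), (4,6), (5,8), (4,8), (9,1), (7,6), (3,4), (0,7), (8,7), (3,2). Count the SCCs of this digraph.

2

{1, 2, 3, 4, 5, 6, 7, 8, 9} are all mutually reachable — one SCC of size 9.
{0} is an SCC by itself.
That gives 2 strongly connected components.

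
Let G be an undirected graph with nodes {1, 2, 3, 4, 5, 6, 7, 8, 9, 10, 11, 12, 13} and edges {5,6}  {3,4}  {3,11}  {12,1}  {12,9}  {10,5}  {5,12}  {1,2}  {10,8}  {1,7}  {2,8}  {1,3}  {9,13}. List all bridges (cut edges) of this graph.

The edges on the cycle 10-5-12-1-2-8-10 are not bridges since each lies on that cycle.
But removing 7–1 disconnects 7 from 1; removing 9–13 disconnects 9 from 13; removing 3–4 disconnects 3 from 4; removing 1–3 disconnects 1 from 3 — these are bridges.
In total 7 edges are bridges.

1-3, 1-7, 11-3, 12-9, 13-9, 3-4, 5-6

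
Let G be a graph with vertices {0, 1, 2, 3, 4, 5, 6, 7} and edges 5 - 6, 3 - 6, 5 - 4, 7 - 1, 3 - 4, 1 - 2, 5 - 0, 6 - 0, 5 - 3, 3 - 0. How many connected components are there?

Starting from 1 we can reach 1, 2, 7. That is one component of size 3.
Starting from 0 we can reach 0, 3, 4, 5, 6. That is one component of size 5.
Total: 2 components.

2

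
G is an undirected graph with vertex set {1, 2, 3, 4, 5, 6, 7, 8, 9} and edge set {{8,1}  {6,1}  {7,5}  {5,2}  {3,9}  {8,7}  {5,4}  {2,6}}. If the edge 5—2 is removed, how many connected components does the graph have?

5 and 2 are still connected via 5-7-8-1-6-2, so the component count stays at 2.

2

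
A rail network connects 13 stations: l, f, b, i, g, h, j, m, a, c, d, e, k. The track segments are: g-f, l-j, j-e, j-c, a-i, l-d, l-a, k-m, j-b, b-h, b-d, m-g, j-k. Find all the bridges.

a-i, a-l, b-h, c-j, e-j, f-g, g-m, j-k, k-m

The edges on the cycle l-j-b-d-l are not bridges since each lies on that cycle.
But removing j-c disconnects j from c; removing a-i disconnects a from i; removing m-g disconnects m from g; removing g-f disconnects g from f — these are bridges.
In total 9 edges are bridges.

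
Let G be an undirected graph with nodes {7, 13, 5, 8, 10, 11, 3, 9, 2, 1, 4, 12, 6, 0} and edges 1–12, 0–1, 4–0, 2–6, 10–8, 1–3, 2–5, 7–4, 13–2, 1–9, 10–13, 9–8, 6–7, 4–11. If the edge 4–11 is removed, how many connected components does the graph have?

2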